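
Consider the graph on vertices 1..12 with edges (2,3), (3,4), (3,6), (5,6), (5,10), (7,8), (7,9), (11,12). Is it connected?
No, it has 4 components: {1}, {2, 3, 4, 5, 6, 10}, {7, 8, 9}, {11, 12}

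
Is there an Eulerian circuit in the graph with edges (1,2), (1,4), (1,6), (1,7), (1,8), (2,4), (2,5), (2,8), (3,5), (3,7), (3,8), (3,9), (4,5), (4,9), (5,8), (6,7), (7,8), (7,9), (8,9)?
No (2 vertices have odd degree: {1, 7}; Eulerian circuit requires 0)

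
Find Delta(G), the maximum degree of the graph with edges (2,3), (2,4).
2 (attained at vertex 2)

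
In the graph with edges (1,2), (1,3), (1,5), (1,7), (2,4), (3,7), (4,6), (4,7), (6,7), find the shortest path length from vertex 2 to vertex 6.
2 (path: 2 -> 4 -> 6, 2 edges)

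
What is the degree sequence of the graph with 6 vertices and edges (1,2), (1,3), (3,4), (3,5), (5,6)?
[3, 2, 2, 1, 1, 1] (degrees: deg(1)=2, deg(2)=1, deg(3)=3, deg(4)=1, deg(5)=2, deg(6)=1)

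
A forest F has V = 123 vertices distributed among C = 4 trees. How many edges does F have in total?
119 (Each of the 4 component trees on V_i vertices has V_i - 1 edges; summing gives V - C = 123 - 4 = 119)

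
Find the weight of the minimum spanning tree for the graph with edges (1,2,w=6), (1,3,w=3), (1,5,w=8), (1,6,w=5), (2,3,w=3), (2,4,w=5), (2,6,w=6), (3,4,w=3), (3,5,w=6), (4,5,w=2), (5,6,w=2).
13 (MST edges: (1,3,w=3), (2,3,w=3), (3,4,w=3), (4,5,w=2), (5,6,w=2); sum of weights 3 + 3 + 3 + 2 + 2 = 13)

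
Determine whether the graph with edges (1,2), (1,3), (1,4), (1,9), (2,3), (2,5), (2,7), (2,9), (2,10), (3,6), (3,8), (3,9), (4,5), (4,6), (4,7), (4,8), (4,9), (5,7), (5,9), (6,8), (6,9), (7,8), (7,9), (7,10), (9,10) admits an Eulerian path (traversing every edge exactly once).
Yes (the graph is connected and exactly 2 vertices have odd degree: {3, 10}; any Eulerian path must start and end at those)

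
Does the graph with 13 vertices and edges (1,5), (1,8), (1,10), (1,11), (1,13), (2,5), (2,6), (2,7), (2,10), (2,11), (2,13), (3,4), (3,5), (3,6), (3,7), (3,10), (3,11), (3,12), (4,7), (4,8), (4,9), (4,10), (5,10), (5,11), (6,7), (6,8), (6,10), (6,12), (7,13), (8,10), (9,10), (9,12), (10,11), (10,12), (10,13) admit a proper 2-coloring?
No (odd cycle of length 3: 5 -> 1 -> 10 -> 5)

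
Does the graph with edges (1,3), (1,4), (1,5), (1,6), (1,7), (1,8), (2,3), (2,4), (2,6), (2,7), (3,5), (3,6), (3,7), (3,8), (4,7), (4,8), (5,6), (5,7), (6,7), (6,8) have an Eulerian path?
Yes — and in fact it has an Eulerian circuit (the graph is connected and all 8 vertices have even degree)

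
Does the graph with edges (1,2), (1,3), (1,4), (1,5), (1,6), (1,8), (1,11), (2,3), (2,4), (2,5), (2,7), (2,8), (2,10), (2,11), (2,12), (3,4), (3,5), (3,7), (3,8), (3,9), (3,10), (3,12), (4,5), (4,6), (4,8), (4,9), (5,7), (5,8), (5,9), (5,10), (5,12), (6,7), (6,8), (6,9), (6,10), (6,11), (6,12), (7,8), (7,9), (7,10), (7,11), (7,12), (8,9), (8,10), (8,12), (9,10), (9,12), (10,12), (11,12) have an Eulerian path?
No (8 vertices have odd degree: {1, 2, 3, 4, 5, 7, 11, 12}; Eulerian path requires 0 or 2)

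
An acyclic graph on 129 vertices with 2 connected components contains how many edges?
127 (Each of the 2 component trees on V_i vertices has V_i - 1 edges; summing gives V - C = 129 - 2 = 127)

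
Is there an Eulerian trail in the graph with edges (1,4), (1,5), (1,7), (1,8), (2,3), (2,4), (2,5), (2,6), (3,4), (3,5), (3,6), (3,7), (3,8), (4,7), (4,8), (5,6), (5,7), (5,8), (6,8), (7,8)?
Yes (the graph is connected and exactly 2 vertices have odd degree: {4, 7}; any Eulerian path must start and end at those)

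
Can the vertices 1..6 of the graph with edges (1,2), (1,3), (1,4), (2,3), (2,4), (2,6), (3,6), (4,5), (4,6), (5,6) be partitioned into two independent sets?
No (odd cycle of length 3: 3 -> 1 -> 2 -> 3)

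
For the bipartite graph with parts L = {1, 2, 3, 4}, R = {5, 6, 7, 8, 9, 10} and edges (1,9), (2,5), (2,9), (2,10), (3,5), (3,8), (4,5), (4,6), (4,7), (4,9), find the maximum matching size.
4 (matching: (1,9), (2,10), (3,8), (4,7); upper bound min(|L|,|R|) = min(4,6) = 4)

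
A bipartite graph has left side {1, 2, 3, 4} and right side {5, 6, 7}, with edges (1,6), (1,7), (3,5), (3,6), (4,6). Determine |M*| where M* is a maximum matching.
3 (matching: (1,7), (3,5), (4,6); upper bound min(|L|,|R|) = min(4,3) = 3)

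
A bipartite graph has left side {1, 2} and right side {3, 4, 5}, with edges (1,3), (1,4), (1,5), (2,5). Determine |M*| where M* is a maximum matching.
2 (matching: (1,4), (2,5); upper bound min(|L|,|R|) = min(2,3) = 2)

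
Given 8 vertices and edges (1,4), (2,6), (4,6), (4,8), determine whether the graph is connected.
No, it has 4 components: {1, 2, 4, 6, 8}, {3}, {5}, {7}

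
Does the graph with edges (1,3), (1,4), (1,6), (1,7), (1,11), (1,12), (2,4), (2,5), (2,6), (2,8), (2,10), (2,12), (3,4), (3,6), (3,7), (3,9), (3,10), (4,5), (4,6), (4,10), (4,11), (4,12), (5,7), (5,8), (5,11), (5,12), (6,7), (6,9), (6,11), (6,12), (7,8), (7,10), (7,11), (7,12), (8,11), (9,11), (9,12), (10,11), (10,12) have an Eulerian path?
Yes — and in fact it has an Eulerian circuit (the graph is connected and all 12 vertices have even degree)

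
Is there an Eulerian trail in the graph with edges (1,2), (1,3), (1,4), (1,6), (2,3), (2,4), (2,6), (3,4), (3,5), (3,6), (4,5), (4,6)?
Yes (the graph is connected and exactly 2 vertices have odd degree: {3, 4}; any Eulerian path must start and end at those)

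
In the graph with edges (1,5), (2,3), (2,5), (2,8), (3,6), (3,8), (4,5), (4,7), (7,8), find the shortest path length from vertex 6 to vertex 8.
2 (path: 6 -> 3 -> 8, 2 edges)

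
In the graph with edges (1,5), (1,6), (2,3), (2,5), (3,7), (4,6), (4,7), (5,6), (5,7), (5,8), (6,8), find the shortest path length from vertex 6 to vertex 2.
2 (path: 6 -> 5 -> 2, 2 edges)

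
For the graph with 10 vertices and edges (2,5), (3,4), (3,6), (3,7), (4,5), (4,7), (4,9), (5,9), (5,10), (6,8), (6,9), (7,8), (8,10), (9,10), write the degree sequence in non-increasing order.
[4, 4, 4, 3, 3, 3, 3, 3, 1, 0] (degrees: deg(1)=0, deg(2)=1, deg(3)=3, deg(4)=4, deg(5)=4, deg(6)=3, deg(7)=3, deg(8)=3, deg(9)=4, deg(10)=3)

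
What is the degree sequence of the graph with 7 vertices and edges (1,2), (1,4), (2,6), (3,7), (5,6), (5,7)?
[2, 2, 2, 2, 2, 1, 1] (degrees: deg(1)=2, deg(2)=2, deg(3)=1, deg(4)=1, deg(5)=2, deg(6)=2, deg(7)=2)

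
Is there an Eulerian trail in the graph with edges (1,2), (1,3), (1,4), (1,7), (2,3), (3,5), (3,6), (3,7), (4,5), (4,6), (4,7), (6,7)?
Yes (the graph is connected and exactly 2 vertices have odd degree: {3, 6}; any Eulerian path must start and end at those)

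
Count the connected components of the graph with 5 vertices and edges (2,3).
4 (components: {1}, {2, 3}, {4}, {5})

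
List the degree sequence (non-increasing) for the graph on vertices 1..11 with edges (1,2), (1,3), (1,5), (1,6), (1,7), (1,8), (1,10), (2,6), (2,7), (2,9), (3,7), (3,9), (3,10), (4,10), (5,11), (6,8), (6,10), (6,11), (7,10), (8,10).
[7, 6, 5, 4, 4, 4, 3, 2, 2, 2, 1] (degrees: deg(1)=7, deg(2)=4, deg(3)=4, deg(4)=1, deg(5)=2, deg(6)=5, deg(7)=4, deg(8)=3, deg(9)=2, deg(10)=6, deg(11)=2)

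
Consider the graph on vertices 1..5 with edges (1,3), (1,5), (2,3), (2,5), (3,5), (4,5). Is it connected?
Yes (BFS from 1 visits [1, 3, 5, 2, 4] — all 5 vertices reached)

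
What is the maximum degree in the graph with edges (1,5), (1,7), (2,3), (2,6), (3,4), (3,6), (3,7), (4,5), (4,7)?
4 (attained at vertex 3)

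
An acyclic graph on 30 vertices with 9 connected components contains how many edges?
21 (Each of the 9 component trees on V_i vertices has V_i - 1 edges; summing gives V - C = 30 - 9 = 21)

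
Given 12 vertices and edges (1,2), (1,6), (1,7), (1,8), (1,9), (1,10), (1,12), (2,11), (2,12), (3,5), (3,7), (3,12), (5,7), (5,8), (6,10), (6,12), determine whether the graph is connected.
No, it has 2 components: {1, 2, 3, 5, 6, 7, 8, 9, 10, 11, 12}, {4}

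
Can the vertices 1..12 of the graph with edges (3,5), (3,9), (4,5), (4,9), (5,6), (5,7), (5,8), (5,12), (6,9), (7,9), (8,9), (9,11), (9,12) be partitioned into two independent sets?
Yes. Partition: {1, 2, 3, 4, 6, 7, 8, 10, 11, 12}, {5, 9}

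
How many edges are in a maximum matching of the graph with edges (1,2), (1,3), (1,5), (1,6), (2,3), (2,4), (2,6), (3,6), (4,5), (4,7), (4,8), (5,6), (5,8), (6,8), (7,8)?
4 (matching: (1,6), (2,3), (4,7), (5,8); upper bound floor(n/2) = floor(8/2) = 4)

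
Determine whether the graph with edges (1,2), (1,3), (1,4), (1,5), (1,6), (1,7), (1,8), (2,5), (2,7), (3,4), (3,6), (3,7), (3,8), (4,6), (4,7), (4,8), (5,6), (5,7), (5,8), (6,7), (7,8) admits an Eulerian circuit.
No (8 vertices have odd degree: {1, 2, 3, 4, 5, 6, 7, 8}; Eulerian circuit requires 0)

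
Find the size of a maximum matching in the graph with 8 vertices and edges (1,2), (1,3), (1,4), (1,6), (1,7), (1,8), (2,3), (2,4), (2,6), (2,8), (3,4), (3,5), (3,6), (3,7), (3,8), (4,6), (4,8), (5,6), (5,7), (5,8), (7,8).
4 (matching: (1,7), (2,8), (3,4), (5,6); upper bound floor(n/2) = floor(8/2) = 4)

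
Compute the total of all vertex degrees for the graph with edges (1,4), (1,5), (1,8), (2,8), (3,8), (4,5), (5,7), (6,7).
16 (handshake: sum of degrees = 2|E| = 2 x 8 = 16)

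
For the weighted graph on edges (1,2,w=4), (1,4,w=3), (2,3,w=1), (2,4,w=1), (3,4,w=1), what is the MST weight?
5 (MST edges: (1,4,w=3), (2,3,w=1), (2,4,w=1); sum of weights 3 + 1 + 1 = 5)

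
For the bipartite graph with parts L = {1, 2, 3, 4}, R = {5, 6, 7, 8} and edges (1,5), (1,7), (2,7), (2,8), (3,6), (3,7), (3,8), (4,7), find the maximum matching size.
4 (matching: (1,5), (2,8), (3,6), (4,7); upper bound min(|L|,|R|) = min(4,4) = 4)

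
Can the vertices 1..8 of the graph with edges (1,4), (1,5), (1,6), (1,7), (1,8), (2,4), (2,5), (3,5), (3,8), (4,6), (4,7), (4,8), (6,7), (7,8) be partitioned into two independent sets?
No (odd cycle of length 3: 7 -> 1 -> 8 -> 7)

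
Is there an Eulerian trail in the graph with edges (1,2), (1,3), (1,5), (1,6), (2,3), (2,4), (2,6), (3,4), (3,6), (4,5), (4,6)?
Yes — and in fact it has an Eulerian circuit (the graph is connected and all 6 vertices have even degree)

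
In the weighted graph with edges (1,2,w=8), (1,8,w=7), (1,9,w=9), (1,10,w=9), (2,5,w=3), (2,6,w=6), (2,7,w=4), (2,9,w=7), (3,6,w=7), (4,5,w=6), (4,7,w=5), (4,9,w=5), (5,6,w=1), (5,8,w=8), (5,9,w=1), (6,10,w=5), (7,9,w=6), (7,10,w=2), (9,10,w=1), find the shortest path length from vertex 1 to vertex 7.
11 (path: 1 -> 10 -> 7; weights 9 + 2 = 11)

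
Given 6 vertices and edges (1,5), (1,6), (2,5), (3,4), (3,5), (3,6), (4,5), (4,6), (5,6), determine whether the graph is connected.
Yes (BFS from 1 visits [1, 5, 6, 2, 3, 4] — all 6 vertices reached)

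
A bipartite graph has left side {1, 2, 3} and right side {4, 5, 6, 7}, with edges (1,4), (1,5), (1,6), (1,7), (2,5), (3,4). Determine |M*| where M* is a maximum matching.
3 (matching: (1,7), (2,5), (3,4); upper bound min(|L|,|R|) = min(3,4) = 3)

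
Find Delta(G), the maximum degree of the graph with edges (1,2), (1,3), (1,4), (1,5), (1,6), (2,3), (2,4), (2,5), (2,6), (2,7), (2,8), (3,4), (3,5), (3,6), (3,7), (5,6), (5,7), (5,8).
7 (attained at vertex 2)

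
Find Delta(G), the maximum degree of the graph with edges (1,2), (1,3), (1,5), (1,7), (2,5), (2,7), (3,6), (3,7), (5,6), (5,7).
4 (attained at vertices 1, 5, 7)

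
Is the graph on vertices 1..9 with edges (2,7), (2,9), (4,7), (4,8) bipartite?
Yes. Partition: {1, 2, 3, 4, 5, 6}, {7, 8, 9}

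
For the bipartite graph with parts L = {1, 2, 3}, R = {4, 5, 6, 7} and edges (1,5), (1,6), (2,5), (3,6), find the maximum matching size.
2 (matching: (1,6), (2,5); upper bound min(|L|,|R|) = min(3,4) = 3)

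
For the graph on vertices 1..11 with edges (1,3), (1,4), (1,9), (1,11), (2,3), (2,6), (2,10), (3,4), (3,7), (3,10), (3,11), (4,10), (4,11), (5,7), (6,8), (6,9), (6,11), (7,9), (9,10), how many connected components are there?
1 (components: {1, 2, 3, 4, 5, 6, 7, 8, 9, 10, 11})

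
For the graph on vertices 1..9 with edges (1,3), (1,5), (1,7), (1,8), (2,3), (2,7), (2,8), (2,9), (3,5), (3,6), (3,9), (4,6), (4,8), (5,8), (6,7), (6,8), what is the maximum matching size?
4 (matching: (1,5), (2,7), (3,9), (6,8); upper bound floor(n/2) = floor(9/2) = 4)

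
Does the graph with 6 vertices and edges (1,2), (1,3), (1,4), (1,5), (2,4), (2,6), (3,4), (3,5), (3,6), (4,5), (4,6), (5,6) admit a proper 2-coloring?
No (odd cycle of length 3: 4 -> 1 -> 3 -> 4)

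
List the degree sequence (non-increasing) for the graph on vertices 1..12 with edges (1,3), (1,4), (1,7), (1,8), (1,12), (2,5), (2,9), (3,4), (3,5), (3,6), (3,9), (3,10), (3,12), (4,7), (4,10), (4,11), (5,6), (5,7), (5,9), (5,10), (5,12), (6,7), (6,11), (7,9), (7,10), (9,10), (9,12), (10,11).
[7, 7, 6, 6, 6, 5, 5, 4, 4, 3, 2, 1] (degrees: deg(1)=5, deg(2)=2, deg(3)=7, deg(4)=5, deg(5)=7, deg(6)=4, deg(7)=6, deg(8)=1, deg(9)=6, deg(10)=6, deg(11)=3, deg(12)=4)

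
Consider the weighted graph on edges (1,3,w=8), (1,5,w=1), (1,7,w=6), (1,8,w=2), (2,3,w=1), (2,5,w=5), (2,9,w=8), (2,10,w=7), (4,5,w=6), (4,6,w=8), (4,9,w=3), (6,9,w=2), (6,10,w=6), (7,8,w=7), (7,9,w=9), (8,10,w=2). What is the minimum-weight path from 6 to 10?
6 (path: 6 -> 10; weights 6 = 6)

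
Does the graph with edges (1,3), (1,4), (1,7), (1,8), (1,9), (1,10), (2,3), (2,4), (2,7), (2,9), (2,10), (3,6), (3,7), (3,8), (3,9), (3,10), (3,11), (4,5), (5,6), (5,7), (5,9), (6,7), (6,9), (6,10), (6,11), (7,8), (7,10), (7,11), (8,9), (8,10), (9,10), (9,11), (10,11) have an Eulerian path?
No (4 vertices have odd degree: {2, 4, 8, 11}; Eulerian path requires 0 or 2)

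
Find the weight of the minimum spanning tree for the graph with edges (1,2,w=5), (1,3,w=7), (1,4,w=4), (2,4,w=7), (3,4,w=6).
15 (MST edges: (1,2,w=5), (1,4,w=4), (3,4,w=6); sum of weights 5 + 4 + 6 = 15)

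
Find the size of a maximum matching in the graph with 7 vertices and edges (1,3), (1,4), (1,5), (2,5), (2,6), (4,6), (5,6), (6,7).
3 (matching: (1,4), (2,5), (6,7); upper bound floor(n/2) = floor(7/2) = 3)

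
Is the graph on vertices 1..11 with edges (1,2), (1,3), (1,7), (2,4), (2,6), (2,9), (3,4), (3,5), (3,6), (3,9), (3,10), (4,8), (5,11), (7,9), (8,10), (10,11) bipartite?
Yes. Partition: {1, 4, 5, 6, 9, 10}, {2, 3, 7, 8, 11}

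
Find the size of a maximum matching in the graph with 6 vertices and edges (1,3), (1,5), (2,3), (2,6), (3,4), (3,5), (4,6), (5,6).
3 (matching: (1,5), (2,6), (3,4); upper bound floor(n/2) = floor(6/2) = 3)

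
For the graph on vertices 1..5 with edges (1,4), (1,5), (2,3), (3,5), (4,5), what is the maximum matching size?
2 (matching: (1,4), (3,5); upper bound floor(n/2) = floor(5/2) = 2)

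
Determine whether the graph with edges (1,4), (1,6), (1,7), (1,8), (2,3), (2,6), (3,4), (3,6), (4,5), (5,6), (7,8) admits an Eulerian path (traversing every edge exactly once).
Yes (the graph is connected and exactly 2 vertices have odd degree: {3, 4}; any Eulerian path must start and end at those)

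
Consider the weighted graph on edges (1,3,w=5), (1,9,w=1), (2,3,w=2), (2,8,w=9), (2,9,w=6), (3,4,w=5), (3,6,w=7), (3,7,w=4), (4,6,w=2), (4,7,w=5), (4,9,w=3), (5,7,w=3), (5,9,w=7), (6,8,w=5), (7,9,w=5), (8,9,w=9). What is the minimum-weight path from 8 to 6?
5 (path: 8 -> 6; weights 5 = 5)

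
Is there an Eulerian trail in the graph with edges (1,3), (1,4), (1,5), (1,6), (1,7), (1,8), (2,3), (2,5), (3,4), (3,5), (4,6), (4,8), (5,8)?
Yes (the graph is connected and exactly 2 vertices have odd degree: {7, 8}; any Eulerian path must start and end at those)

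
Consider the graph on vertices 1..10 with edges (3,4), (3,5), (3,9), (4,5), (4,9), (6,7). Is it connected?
No, it has 6 components: {1}, {2}, {3, 4, 5, 9}, {6, 7}, {8}, {10}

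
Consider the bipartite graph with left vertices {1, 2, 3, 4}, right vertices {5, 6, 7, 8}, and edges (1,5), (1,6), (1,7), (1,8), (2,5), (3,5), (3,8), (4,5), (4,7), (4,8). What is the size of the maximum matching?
4 (matching: (1,6), (2,5), (3,8), (4,7); upper bound min(|L|,|R|) = min(4,4) = 4)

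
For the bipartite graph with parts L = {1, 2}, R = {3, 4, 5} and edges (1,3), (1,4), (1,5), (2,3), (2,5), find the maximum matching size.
2 (matching: (1,4), (2,5); upper bound min(|L|,|R|) = min(2,3) = 2)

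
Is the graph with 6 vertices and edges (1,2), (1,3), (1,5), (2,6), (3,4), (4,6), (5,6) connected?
Yes (BFS from 1 visits [1, 2, 3, 5, 6, 4] — all 6 vertices reached)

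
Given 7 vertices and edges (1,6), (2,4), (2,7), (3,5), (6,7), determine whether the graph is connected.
No, it has 2 components: {1, 2, 4, 6, 7}, {3, 5}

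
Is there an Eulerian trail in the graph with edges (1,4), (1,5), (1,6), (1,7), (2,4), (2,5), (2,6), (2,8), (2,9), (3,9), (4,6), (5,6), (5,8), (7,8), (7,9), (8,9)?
No (4 vertices have odd degree: {2, 3, 4, 7}; Eulerian path requires 0 or 2)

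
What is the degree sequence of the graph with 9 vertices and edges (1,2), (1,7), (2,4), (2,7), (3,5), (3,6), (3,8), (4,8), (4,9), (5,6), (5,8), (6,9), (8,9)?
[4, 3, 3, 3, 3, 3, 3, 2, 2] (degrees: deg(1)=2, deg(2)=3, deg(3)=3, deg(4)=3, deg(5)=3, deg(6)=3, deg(7)=2, deg(8)=4, deg(9)=3)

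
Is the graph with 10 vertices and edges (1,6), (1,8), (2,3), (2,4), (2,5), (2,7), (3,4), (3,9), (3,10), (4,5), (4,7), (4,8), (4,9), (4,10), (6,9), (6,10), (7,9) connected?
Yes (BFS from 1 visits [1, 6, 8, 9, 10, 4, 3, 7, 2, 5] — all 10 vertices reached)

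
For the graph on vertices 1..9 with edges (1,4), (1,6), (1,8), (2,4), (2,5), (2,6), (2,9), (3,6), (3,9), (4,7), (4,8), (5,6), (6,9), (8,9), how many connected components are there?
1 (components: {1, 2, 3, 4, 5, 6, 7, 8, 9})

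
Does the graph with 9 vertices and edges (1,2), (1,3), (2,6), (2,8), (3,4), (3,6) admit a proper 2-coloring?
Yes. Partition: {1, 4, 5, 6, 7, 8, 9}, {2, 3}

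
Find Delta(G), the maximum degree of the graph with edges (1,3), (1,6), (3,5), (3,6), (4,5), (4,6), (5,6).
4 (attained at vertex 6)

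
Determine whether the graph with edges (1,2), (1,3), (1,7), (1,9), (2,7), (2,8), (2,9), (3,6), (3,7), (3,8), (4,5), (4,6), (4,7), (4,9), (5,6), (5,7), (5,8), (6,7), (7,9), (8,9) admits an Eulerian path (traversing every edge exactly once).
Yes (the graph is connected and exactly 2 vertices have odd degree: {7, 9}; any Eulerian path must start and end at those)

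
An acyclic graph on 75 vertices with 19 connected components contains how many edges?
56 (Each of the 19 component trees on V_i vertices has V_i - 1 edges; summing gives V - C = 75 - 19 = 56)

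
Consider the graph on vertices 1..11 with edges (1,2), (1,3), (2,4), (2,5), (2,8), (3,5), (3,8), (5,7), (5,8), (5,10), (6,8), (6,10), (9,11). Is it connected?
No, it has 2 components: {1, 2, 3, 4, 5, 6, 7, 8, 10}, {9, 11}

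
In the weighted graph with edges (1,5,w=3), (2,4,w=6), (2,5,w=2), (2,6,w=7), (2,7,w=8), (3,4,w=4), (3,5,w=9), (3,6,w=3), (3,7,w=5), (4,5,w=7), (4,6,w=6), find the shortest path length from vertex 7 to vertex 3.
5 (path: 7 -> 3; weights 5 = 5)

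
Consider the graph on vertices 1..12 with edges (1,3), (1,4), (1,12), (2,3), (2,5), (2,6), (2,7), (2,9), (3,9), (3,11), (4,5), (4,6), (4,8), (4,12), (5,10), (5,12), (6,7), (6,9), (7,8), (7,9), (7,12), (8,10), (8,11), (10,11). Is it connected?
Yes (BFS from 1 visits [1, 3, 4, 12, 2, 9, 11, 5, 6, 8, 7, 10] — all 12 vertices reached)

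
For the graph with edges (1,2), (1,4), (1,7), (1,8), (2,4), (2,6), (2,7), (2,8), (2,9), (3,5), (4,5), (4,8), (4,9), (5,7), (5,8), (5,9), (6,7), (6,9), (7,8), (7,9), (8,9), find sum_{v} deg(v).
42 (handshake: sum of degrees = 2|E| = 2 x 21 = 42)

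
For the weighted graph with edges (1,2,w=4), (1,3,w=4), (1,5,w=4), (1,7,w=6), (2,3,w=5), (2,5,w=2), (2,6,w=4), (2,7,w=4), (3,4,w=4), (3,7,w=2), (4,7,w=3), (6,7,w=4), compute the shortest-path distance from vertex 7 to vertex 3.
2 (path: 7 -> 3; weights 2 = 2)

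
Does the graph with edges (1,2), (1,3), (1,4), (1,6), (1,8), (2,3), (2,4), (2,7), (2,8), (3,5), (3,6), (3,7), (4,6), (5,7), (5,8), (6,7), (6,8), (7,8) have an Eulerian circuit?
No (8 vertices have odd degree: {1, 2, 3, 4, 5, 6, 7, 8}; Eulerian circuit requires 0)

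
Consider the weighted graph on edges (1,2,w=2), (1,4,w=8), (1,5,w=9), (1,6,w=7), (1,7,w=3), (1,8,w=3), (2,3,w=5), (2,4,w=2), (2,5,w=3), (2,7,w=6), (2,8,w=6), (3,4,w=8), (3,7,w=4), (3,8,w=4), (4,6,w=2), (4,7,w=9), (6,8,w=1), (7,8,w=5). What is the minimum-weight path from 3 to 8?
4 (path: 3 -> 8; weights 4 = 4)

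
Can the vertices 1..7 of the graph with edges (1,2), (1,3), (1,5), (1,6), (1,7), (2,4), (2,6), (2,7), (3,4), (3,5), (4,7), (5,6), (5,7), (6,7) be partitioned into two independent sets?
No (odd cycle of length 3: 2 -> 1 -> 7 -> 2)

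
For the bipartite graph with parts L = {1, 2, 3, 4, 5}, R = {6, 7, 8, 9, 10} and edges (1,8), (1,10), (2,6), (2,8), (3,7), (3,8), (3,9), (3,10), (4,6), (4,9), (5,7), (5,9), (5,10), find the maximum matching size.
5 (matching: (1,10), (2,8), (3,9), (4,6), (5,7); upper bound min(|L|,|R|) = min(5,5) = 5)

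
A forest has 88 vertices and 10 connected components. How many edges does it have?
78 (Each of the 10 component trees on V_i vertices has V_i - 1 edges; summing gives V - C = 88 - 10 = 78)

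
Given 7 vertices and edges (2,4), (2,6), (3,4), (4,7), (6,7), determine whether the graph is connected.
No, it has 3 components: {1}, {2, 3, 4, 6, 7}, {5}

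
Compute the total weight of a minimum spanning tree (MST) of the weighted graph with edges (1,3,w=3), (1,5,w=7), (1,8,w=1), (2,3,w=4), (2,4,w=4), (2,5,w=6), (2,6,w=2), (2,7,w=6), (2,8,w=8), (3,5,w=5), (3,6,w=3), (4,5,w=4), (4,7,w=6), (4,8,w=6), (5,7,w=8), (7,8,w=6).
23 (MST edges: (1,3,w=3), (1,8,w=1), (2,4,w=4), (2,6,w=2), (2,7,w=6), (3,6,w=3), (4,5,w=4); sum of weights 3 + 1 + 4 + 2 + 6 + 3 + 4 = 23)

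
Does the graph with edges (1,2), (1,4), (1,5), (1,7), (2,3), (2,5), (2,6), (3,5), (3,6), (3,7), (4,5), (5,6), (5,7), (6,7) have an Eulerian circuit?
Yes (the graph is connected and all 7 vertices have even degree)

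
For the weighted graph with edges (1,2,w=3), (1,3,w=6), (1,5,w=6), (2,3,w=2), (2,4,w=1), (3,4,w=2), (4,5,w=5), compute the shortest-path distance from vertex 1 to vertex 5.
6 (path: 1 -> 5; weights 6 = 6)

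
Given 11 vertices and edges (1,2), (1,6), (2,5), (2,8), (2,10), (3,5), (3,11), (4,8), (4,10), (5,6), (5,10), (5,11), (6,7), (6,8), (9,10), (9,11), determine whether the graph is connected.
Yes (BFS from 1 visits [1, 2, 6, 5, 8, 10, 7, 3, 11, 4, 9] — all 11 vertices reached)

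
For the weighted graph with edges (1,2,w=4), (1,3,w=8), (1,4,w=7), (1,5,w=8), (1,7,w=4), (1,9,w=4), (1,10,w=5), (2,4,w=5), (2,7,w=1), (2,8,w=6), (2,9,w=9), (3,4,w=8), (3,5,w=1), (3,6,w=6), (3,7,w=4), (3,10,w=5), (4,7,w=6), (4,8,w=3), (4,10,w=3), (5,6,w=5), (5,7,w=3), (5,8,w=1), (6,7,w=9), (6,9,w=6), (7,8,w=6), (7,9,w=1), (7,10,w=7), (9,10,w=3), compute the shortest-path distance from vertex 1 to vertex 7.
4 (path: 1 -> 7; weights 4 = 4)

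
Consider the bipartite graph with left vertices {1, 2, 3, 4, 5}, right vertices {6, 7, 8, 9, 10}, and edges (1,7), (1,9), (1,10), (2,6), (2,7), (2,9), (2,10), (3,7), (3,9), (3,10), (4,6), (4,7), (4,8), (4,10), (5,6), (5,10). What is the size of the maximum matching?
5 (matching: (1,10), (2,9), (3,7), (4,8), (5,6); upper bound min(|L|,|R|) = min(5,5) = 5)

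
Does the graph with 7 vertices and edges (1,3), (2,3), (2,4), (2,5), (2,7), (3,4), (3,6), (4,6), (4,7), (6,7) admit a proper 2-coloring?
No (odd cycle of length 3: 4 -> 3 -> 2 -> 4)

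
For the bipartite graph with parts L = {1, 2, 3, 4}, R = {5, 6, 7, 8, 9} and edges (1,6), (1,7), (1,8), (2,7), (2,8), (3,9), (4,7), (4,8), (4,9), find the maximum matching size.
4 (matching: (1,6), (2,7), (3,9), (4,8); upper bound min(|L|,|R|) = min(4,5) = 4)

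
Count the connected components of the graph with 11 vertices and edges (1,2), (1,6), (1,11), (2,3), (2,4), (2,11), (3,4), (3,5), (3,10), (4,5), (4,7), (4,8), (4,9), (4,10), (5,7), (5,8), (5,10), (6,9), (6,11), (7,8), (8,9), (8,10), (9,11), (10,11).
1 (components: {1, 2, 3, 4, 5, 6, 7, 8, 9, 10, 11})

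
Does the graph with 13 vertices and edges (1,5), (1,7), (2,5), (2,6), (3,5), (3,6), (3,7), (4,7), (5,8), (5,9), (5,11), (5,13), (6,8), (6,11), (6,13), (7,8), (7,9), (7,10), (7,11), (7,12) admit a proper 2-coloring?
Yes. Partition: {1, 2, 3, 4, 8, 9, 10, 11, 12, 13}, {5, 6, 7}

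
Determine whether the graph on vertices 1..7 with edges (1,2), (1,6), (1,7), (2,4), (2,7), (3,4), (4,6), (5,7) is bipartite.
No (odd cycle of length 3: 2 -> 1 -> 7 -> 2)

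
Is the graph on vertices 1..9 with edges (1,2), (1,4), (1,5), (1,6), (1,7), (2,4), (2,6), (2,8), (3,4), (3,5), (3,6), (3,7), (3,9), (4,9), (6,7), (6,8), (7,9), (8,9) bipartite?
No (odd cycle of length 3: 7 -> 1 -> 6 -> 7)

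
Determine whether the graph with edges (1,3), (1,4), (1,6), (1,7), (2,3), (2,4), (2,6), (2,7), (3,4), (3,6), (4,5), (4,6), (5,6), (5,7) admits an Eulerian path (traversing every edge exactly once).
No (4 vertices have odd degree: {4, 5, 6, 7}; Eulerian path requires 0 or 2)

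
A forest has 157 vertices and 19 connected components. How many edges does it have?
138 (Each of the 19 component trees on V_i vertices has V_i - 1 edges; summing gives V - C = 157 - 19 = 138)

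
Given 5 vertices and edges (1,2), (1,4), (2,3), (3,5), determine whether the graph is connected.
Yes (BFS from 1 visits [1, 2, 4, 3, 5] — all 5 vertices reached)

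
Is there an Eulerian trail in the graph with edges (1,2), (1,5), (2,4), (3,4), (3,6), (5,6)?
Yes — and in fact it has an Eulerian circuit (the graph is connected and all 6 vertices have even degree)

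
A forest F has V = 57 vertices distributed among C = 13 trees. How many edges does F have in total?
44 (Each of the 13 component trees on V_i vertices has V_i - 1 edges; summing gives V - C = 57 - 13 = 44)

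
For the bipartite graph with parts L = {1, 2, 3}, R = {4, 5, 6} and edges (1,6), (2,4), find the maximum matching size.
2 (matching: (1,6), (2,4); upper bound min(|L|,|R|) = min(3,3) = 3)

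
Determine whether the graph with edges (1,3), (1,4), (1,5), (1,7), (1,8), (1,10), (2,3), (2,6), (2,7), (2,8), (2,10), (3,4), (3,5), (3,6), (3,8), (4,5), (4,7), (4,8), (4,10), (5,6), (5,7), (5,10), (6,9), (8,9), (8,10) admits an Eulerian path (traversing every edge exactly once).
Yes (the graph is connected and exactly 2 vertices have odd degree: {2, 10}; any Eulerian path must start and end at those)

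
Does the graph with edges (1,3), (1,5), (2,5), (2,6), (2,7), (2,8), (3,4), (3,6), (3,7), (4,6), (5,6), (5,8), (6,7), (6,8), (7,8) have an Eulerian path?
Yes — and in fact it has an Eulerian circuit (the graph is connected and all 8 vertices have even degree)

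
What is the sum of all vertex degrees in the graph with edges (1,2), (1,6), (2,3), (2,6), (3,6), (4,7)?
12 (handshake: sum of degrees = 2|E| = 2 x 6 = 12)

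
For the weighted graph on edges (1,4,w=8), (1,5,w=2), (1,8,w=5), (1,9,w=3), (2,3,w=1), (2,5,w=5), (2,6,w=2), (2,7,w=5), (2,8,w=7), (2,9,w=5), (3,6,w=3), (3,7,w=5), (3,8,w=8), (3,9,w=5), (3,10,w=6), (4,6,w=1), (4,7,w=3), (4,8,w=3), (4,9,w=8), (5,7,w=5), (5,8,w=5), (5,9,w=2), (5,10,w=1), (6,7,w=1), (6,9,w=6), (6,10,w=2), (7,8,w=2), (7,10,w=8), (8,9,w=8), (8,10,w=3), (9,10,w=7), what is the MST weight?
14 (MST edges: (1,5,w=2), (2,3,w=1), (2,6,w=2), (4,6,w=1), (5,9,w=2), (5,10,w=1), (6,7,w=1), (6,10,w=2), (7,8,w=2); sum of weights 2 + 1 + 2 + 1 + 2 + 1 + 1 + 2 + 2 = 14)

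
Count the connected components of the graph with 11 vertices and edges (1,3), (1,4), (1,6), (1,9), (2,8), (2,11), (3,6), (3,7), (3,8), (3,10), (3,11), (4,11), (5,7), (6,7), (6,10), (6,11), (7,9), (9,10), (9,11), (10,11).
1 (components: {1, 2, 3, 4, 5, 6, 7, 8, 9, 10, 11})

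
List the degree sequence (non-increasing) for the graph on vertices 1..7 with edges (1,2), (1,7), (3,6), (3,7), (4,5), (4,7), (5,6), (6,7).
[4, 3, 2, 2, 2, 2, 1] (degrees: deg(1)=2, deg(2)=1, deg(3)=2, deg(4)=2, deg(5)=2, deg(6)=3, deg(7)=4)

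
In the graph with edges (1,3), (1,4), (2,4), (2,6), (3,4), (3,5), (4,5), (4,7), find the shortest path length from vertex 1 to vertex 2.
2 (path: 1 -> 4 -> 2, 2 edges)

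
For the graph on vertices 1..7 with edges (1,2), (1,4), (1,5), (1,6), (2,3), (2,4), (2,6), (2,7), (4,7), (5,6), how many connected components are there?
1 (components: {1, 2, 3, 4, 5, 6, 7})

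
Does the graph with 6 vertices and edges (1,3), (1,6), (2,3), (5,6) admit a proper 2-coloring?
Yes. Partition: {1, 2, 4, 5}, {3, 6}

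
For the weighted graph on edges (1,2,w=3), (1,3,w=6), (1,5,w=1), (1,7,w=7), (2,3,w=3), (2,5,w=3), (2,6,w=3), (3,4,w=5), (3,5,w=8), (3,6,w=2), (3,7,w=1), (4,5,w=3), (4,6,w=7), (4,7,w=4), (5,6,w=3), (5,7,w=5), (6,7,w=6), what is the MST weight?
13 (MST edges: (1,2,w=3), (1,5,w=1), (2,3,w=3), (3,6,w=2), (3,7,w=1), (4,5,w=3); sum of weights 3 + 1 + 3 + 2 + 1 + 3 = 13)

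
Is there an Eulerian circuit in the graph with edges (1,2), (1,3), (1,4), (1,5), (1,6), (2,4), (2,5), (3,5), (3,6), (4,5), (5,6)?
No (6 vertices have odd degree: {1, 2, 3, 4, 5, 6}; Eulerian circuit requires 0)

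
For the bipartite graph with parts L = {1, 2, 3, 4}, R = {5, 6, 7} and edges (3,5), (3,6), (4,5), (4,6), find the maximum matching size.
2 (matching: (3,6), (4,5); upper bound min(|L|,|R|) = min(4,3) = 3)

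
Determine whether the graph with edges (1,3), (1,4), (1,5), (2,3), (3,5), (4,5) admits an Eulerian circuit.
No (4 vertices have odd degree: {1, 2, 3, 5}; Eulerian circuit requires 0)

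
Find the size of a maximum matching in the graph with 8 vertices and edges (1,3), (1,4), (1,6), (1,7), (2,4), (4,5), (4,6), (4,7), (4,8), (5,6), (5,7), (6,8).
4 (matching: (1,3), (2,4), (5,7), (6,8); upper bound floor(n/2) = floor(8/2) = 4)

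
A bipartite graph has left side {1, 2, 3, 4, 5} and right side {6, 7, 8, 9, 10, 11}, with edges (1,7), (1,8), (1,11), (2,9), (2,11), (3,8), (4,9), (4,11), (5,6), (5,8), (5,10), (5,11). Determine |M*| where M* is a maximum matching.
5 (matching: (1,7), (2,9), (3,8), (4,11), (5,10); upper bound min(|L|,|R|) = min(5,6) = 5)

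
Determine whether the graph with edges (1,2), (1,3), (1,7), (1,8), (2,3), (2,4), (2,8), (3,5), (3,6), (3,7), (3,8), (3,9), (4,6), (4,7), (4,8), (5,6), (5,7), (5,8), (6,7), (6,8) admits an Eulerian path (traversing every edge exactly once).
No (4 vertices have odd degree: {3, 6, 7, 9}; Eulerian path requires 0 or 2)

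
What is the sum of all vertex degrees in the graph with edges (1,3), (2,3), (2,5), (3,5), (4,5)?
10 (handshake: sum of degrees = 2|E| = 2 x 5 = 10)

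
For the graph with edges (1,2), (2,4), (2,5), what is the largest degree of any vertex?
3 (attained at vertex 2)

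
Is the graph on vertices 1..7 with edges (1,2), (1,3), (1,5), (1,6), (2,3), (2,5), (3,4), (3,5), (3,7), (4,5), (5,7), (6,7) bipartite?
No (odd cycle of length 3: 5 -> 1 -> 2 -> 5)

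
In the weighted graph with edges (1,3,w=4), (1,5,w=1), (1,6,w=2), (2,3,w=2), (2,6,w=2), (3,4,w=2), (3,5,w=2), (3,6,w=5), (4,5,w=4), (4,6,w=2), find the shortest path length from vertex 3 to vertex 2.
2 (path: 3 -> 2; weights 2 = 2)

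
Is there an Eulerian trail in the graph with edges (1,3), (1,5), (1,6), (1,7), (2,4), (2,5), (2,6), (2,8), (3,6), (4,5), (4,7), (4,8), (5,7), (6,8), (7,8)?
Yes — and in fact it has an Eulerian circuit (the graph is connected and all 8 vertices have even degree)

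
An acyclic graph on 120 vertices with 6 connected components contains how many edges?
114 (Each of the 6 component trees on V_i vertices has V_i - 1 edges; summing gives V - C = 120 - 6 = 114)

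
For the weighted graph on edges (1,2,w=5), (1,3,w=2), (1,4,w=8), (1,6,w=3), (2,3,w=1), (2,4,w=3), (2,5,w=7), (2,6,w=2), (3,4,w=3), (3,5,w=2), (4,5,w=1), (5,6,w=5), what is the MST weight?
8 (MST edges: (1,3,w=2), (2,3,w=1), (2,6,w=2), (3,5,w=2), (4,5,w=1); sum of weights 2 + 1 + 2 + 2 + 1 = 8)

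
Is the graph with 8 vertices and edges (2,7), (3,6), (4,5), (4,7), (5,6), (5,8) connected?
No, it has 2 components: {1}, {2, 3, 4, 5, 6, 7, 8}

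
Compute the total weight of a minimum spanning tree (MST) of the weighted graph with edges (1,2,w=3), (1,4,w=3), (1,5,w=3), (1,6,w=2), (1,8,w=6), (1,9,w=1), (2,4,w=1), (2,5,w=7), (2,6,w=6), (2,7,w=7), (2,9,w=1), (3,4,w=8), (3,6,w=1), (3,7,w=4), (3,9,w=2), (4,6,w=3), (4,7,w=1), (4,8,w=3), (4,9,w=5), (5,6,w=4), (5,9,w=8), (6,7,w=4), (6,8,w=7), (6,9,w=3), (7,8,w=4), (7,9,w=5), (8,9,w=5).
13 (MST edges: (1,5,w=3), (1,6,w=2), (1,9,w=1), (2,4,w=1), (2,9,w=1), (3,6,w=1), (4,7,w=1), (4,8,w=3); sum of weights 3 + 2 + 1 + 1 + 1 + 1 + 1 + 3 = 13)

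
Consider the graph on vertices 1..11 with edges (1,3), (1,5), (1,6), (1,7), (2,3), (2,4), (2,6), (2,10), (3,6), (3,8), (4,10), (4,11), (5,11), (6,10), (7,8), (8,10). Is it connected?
No, it has 2 components: {1, 2, 3, 4, 5, 6, 7, 8, 10, 11}, {9}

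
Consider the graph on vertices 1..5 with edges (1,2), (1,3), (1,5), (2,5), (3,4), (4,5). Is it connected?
Yes (BFS from 1 visits [1, 2, 3, 5, 4] — all 5 vertices reached)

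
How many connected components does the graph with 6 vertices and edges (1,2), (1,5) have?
4 (components: {1, 2, 5}, {3}, {4}, {6})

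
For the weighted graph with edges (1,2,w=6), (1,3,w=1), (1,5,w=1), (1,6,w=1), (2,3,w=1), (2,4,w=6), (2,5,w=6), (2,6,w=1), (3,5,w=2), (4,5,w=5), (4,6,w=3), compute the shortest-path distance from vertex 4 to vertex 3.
5 (path: 4 -> 6 -> 2 -> 3; weights 3 + 1 + 1 = 5)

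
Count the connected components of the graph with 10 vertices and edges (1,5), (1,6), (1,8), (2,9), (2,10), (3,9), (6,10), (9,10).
3 (components: {1, 2, 3, 5, 6, 8, 9, 10}, {4}, {7})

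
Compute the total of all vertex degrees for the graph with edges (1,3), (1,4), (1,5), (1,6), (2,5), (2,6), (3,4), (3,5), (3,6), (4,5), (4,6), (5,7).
24 (handshake: sum of degrees = 2|E| = 2 x 12 = 24)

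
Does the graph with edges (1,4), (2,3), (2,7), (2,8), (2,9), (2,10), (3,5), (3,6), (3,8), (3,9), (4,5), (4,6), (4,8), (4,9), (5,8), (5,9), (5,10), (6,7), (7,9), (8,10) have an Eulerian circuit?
No (10 vertices have odd degree: {1, 2, 3, 4, 5, 6, 7, 8, 9, 10}; Eulerian circuit requires 0)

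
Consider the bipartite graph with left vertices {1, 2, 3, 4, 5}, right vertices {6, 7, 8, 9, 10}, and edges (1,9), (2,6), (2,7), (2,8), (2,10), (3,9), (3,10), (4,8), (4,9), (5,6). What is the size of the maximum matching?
5 (matching: (1,9), (2,7), (3,10), (4,8), (5,6); upper bound min(|L|,|R|) = min(5,5) = 5)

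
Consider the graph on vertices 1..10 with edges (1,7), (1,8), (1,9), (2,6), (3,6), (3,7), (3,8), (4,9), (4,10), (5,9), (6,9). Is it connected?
Yes (BFS from 1 visits [1, 7, 8, 9, 3, 4, 5, 6, 10, 2] — all 10 vertices reached)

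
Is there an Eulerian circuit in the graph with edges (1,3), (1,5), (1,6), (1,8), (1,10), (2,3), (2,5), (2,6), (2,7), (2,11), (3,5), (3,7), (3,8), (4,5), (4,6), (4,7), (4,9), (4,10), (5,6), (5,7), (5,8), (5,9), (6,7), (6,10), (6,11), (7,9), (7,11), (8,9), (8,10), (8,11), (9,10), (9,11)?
No (8 vertices have odd degree: {1, 2, 3, 4, 6, 7, 10, 11}; Eulerian circuit requires 0)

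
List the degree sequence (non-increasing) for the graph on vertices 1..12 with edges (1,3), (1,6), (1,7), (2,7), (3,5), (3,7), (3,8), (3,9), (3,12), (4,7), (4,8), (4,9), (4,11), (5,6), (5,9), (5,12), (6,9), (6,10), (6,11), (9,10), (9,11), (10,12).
[6, 6, 5, 4, 4, 4, 3, 3, 3, 3, 2, 1] (degrees: deg(1)=3, deg(2)=1, deg(3)=6, deg(4)=4, deg(5)=4, deg(6)=5, deg(7)=4, deg(8)=2, deg(9)=6, deg(10)=3, deg(11)=3, deg(12)=3)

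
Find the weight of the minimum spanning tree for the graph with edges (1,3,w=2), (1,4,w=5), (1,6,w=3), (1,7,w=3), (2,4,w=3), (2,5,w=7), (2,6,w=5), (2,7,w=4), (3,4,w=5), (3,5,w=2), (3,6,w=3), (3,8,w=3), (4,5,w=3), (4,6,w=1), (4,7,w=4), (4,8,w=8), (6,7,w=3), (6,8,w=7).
17 (MST edges: (1,3,w=2), (1,6,w=3), (1,7,w=3), (2,4,w=3), (3,5,w=2), (3,8,w=3), (4,6,w=1); sum of weights 2 + 3 + 3 + 3 + 2 + 3 + 1 = 17)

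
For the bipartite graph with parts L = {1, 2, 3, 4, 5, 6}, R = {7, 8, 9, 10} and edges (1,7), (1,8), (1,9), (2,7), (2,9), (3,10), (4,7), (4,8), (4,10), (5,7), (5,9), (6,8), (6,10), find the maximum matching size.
4 (matching: (1,9), (2,7), (3,10), (4,8); upper bound min(|L|,|R|) = min(6,4) = 4)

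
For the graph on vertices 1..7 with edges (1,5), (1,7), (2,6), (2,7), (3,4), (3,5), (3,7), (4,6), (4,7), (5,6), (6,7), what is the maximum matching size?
3 (matching: (2,6), (3,5), (4,7); upper bound floor(n/2) = floor(7/2) = 3)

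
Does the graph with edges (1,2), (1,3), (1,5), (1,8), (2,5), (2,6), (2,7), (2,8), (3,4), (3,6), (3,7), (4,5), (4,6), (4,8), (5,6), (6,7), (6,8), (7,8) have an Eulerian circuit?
No (2 vertices have odd degree: {2, 8}; Eulerian circuit requires 0)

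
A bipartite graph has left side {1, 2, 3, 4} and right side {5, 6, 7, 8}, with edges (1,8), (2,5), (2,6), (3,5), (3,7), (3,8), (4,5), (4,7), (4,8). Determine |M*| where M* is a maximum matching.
4 (matching: (1,8), (2,6), (3,7), (4,5); upper bound min(|L|,|R|) = min(4,4) = 4)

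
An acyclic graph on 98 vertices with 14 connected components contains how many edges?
84 (Each of the 14 component trees on V_i vertices has V_i - 1 edges; summing gives V - C = 98 - 14 = 84)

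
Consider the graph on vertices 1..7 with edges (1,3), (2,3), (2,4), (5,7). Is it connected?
No, it has 3 components: {1, 2, 3, 4}, {5, 7}, {6}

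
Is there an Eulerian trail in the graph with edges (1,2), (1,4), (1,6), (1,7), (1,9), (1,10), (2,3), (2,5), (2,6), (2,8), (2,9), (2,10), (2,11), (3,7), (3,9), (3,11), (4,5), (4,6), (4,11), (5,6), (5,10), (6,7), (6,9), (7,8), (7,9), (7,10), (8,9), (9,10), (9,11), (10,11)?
Yes (the graph is connected and exactly 2 vertices have odd degree: {8, 11}; any Eulerian path must start and end at those)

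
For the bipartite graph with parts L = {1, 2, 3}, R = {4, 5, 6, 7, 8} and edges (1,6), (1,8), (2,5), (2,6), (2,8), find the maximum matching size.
2 (matching: (1,8), (2,6); upper bound min(|L|,|R|) = min(3,5) = 3)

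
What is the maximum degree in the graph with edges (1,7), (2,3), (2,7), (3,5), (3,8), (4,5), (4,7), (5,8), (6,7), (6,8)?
4 (attained at vertex 7)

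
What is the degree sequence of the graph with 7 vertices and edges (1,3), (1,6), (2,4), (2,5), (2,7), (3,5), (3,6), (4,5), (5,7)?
[4, 3, 3, 2, 2, 2, 2] (degrees: deg(1)=2, deg(2)=3, deg(3)=3, deg(4)=2, deg(5)=4, deg(6)=2, deg(7)=2)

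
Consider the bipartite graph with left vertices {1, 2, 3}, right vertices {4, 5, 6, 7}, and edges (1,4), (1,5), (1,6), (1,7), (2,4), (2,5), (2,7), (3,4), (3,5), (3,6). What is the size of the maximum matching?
3 (matching: (1,7), (2,5), (3,6); upper bound min(|L|,|R|) = min(3,4) = 3)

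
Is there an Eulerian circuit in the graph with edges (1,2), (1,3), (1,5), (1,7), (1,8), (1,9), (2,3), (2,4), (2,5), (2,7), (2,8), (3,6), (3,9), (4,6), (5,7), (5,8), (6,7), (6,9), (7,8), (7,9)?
Yes (the graph is connected and all 9 vertices have even degree)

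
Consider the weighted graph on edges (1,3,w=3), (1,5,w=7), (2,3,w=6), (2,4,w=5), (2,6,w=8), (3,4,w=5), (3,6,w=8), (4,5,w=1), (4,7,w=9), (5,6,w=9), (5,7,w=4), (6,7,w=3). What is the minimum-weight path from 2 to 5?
6 (path: 2 -> 4 -> 5; weights 5 + 1 = 6)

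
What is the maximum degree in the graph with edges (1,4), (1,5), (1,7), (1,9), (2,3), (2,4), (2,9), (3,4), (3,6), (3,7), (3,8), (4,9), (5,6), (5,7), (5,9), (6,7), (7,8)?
5 (attained at vertices 3, 7)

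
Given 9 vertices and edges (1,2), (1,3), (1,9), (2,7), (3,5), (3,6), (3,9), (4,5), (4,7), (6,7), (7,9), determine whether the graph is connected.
No, it has 2 components: {1, 2, 3, 4, 5, 6, 7, 9}, {8}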